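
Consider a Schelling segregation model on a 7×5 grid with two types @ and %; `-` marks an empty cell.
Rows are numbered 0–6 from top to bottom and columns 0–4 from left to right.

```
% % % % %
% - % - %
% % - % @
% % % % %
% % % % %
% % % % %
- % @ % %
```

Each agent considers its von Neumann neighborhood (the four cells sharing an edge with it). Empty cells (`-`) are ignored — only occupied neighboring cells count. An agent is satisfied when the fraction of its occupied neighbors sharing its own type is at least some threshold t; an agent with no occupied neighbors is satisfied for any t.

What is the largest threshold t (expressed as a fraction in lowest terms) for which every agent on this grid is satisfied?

(0,0)% 2/2
(0,1)% 2/2
(0,2)% 3/3
(0,3)% 2/2
(0,4)% 2/2
(1,0)% 2/2
(1,2)% 1/1
(1,4)% 1/2
(2,0)% 3/3
(2,1)% 2/2
(2,3)% 1/2
(2,4)@ 0/3
(3,0)% 3/3
(3,1)% 4/4
(3,2)% 3/3
(3,3)% 4/4
(3,4)% 2/3
(4,0)% 3/3
(4,1)% 4/4
(4,2)% 4/4
(4,3)% 4/4
(4,4)% 3/3
(5,0)% 2/2
(5,1)% 4/4
(5,2)% 3/4
(5,3)% 4/4
(5,4)% 3/3
(6,1)% 1/2
(6,2)@ 0/3
(6,3)% 2/3
(6,4)% 2/2
The smallest same-type fraction is 0/3 at (2,4), which reduces to 0/1. Any threshold above that leaves this agent unsatisfied.

0/1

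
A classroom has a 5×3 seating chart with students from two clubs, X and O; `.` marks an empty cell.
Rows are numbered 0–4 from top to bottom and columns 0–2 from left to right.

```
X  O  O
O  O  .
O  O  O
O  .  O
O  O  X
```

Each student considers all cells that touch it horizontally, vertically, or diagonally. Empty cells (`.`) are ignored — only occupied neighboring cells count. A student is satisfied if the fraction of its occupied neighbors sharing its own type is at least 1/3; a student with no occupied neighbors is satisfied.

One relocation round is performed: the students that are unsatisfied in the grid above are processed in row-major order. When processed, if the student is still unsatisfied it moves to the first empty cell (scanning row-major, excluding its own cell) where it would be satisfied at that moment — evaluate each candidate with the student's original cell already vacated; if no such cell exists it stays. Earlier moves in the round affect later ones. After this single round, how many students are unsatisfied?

2

Initially unsatisfied (in order): (0,0), (4,2).
  (0,0): no empty cell satisfies it; stays.
  (4,2): no empty cell satisfies it; stays.
Resulting grid:
X O O
O O .
O O O
O . O
O O X
Unsatisfied now: (0,0), (4,2).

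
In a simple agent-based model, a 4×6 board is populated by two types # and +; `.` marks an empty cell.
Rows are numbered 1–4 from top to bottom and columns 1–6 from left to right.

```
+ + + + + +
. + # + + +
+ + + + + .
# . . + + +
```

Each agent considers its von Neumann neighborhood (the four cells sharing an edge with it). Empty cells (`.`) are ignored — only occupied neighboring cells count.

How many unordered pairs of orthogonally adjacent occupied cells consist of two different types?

5

Scan each occupied cell's neighbors to the right and below so each pair is counted once.
Row 1: +(1,1)–+(1,2)= +(1,2)–+(1,3)= +(1,2)–+(2,2)= +(1,3)–+(1,4)= +(1,3)–#(2,3)≠ +(1,4)–+(1,5)= +(1,4)–+(2,4)= +(1,5)–+(1,6)= +(1,5)–+(2,5)= +(1,6)–+(2,6)=  → 1/10 unlike.
Row 2: +(2,2)–#(2,3)≠ +(2,2)–+(3,2)= #(2,3)–+(2,4)≠ #(2,3)–+(3,3)≠ +(2,4)–+(2,5)= +(2,4)–+(3,4)= +(2,5)–+(2,6)= +(2,5)–+(3,5)=  → 3/8 unlike.
Row 3: +(3,1)–+(3,2)= +(3,1)–#(4,1)≠ +(3,2)–+(3,3)= +(3,3)–+(3,4)= +(3,4)–+(3,5)= +(3,4)–+(4,4)= +(3,5)–+(4,5)=  → 1/7 unlike.
Row 4: +(4,4)–+(4,5)= +(4,5)–+(4,6)=  → 0/2 unlike.
Total adjacent occupied pairs: 27; unlike-type pairs: 5.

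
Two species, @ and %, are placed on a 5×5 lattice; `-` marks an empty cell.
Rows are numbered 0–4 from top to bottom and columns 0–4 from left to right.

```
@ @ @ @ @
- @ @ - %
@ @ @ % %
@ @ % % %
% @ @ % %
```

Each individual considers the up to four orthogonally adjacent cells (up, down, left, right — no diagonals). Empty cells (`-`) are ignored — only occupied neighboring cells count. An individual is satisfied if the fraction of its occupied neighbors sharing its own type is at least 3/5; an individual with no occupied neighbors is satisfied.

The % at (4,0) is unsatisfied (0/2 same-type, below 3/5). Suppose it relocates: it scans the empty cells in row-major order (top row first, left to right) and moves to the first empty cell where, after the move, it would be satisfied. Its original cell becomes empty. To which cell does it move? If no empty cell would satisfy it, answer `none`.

Vacating (4,0). Empty cells in order:
  (1,0): 0/3 same-type → still unsatisfied.
  (1,3): 2/4 same-type → still unsatisfied.

none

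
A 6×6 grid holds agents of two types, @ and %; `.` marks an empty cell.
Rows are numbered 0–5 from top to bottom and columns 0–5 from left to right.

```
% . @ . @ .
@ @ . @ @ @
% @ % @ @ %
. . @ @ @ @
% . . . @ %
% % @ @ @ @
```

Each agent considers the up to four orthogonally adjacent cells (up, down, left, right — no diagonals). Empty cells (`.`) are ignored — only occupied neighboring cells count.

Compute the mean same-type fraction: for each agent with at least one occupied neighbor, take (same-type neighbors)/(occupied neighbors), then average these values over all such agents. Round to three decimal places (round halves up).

0.603

Row 0: (0,0)% 0/1 · (0,2)@ — no occupied neighbors · (0,4)@ 1/1
Row 1: (1,0)@ 1/3 · (1,1)@ 2/2 · (1,3)@ 2/2 · (1,4)@ 4/4 · (1,5)@ 1/2
Row 2: (2,0)% 0/2 · (2,1)@ 1/3 · (2,2)% 0/3 · (2,3)@ 3/4 · (2,4)@ 3/4 · (2,5)% 0/3
Row 3: (3,2)@ 1/2 · (3,3)@ 3/3 · (3,4)@ 4/4 · (3,5)@ 1/3
Row 4: (4,0)% 1/1 · (4,4)@ 2/3 · (4,5)% 0/3
Row 5: (5,0)% 2/2 · (5,1)% 1/2 · (5,2)@ 1/2 · (5,3)@ 2/2 · (5,4)@ 3/3 · (5,5)@ 1/2
Sum over 26 agents: 0/1 + 1/1 + 1/3 + 2/2 + 2/2 + 4/4 + 1/2 + 0/2 + 1/3 + 0/3 + 3/4 + 3/4 + 0/3 + 1/2 + 3/3 + 4/4 + 1/3 + 1/1 + 2/3 + 0/3 + 2/2 + 1/2 + 1/2 + 2/2 + 3/3 + 1/2 = 47/3; mean = 47/3 ÷ 26 = 47/78 = 0.602564… → 0.603.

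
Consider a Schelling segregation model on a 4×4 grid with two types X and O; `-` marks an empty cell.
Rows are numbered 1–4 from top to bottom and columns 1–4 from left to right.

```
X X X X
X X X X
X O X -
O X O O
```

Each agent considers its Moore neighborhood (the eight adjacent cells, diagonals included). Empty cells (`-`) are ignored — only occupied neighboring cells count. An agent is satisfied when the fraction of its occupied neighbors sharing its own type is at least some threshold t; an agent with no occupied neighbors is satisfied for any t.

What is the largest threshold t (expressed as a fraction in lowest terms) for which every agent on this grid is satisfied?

(1,1)X 3/3
(1,2)X 5/5
(1,3)X 5/5
(1,4)X 3/3
(2,1)X 4/5
(2,2)X 7/8
(2,3)X 6/7
(2,4)X 4/4
(3,1)X 3/5
(3,2)O 2/8
(3,3)X 4/7
(4,1)O 1/3
(4,2)X 2/5
(4,3)O 2/4
(4,4)O 1/2
The smallest same-type fraction is 2/8 at (3,2), which reduces to 1/4. Any threshold above that leaves this agent unsatisfied.

1/4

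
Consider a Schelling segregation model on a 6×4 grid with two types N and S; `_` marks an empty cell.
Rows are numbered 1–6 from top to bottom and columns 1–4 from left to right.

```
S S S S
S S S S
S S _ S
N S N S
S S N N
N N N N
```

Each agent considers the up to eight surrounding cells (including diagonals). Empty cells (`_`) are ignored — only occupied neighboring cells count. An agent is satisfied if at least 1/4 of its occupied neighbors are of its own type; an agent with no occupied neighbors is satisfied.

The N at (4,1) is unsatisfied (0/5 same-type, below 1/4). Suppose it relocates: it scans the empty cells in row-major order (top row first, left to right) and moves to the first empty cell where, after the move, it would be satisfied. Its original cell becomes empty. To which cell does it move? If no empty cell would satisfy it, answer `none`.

none

Vacating (4,1). Empty cells in order:
  (3,3): 1/8 same-type → still unsatisfied.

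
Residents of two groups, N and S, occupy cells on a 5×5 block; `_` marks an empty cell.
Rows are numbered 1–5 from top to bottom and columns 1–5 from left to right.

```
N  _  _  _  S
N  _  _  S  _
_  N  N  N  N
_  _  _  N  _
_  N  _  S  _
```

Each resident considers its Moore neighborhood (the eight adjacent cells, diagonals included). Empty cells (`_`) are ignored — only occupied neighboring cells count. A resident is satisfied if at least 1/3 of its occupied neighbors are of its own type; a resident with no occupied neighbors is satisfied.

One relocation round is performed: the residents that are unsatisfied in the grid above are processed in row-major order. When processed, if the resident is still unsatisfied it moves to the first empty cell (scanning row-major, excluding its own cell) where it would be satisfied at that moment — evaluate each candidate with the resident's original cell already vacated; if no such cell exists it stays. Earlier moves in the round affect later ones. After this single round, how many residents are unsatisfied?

0

Initially unsatisfied (in order): (2,4), (5,4).
  (2,4) → (1,3).
  (5,4) → (1,2).
Resulting grid:
N S S _ S
N _ _ _ _
_ N N N N
_ _ _ N _
_ N _ _ _
All satisfied now.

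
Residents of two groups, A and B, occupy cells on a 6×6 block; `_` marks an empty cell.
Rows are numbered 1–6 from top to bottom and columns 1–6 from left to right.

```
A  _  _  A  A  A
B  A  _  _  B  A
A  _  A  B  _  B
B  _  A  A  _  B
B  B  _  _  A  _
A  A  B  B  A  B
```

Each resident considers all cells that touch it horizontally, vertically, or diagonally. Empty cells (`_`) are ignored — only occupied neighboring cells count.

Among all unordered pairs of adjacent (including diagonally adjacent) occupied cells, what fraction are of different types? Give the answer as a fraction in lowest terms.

Scan each occupied cell's neighbors to the right and below (and the two forward diagonals) so each pair is counted once.
Row 1: A(1,1)–B(2,1)≠ A(1,1)–A(2,2)= A(1,4)–A(1,5)= A(1,4)–B(2,5)≠ A(1,5)–A(1,6)= A(1,5)–B(2,5)≠ A(1,5)–A(2,6)= A(1,6)–A(2,6)= A(1,6)–B(2,5)≠  → 4/9 unlike.
Row 2: B(2,1)–A(2,2)≠ B(2,1)–A(3,1)≠ A(2,2)–A(3,3)= A(2,2)–A(3,1)= B(2,5)–A(2,6)≠ B(2,5)–B(3,6)= B(2,5)–B(3,4)= A(2,6)–B(3,6)≠  → 4/8 unlike.
Row 3: A(3,1)–B(4,1)≠ A(3,3)–B(3,4)≠ A(3,3)–A(4,3)= A(3,3)–A(4,4)= B(3,4)–A(4,4)≠ B(3,4)–A(4,3)≠ B(3,6)–B(4,6)=  → 4/7 unlike.
Row 4: B(4,1)–B(5,1)= B(4,1)–B(5,2)= A(4,3)–A(4,4)= A(4,3)–B(5,2)≠ A(4,4)–A(5,5)= B(4,6)–A(5,5)≠  → 2/6 unlike.
Row 5: B(5,1)–B(5,2)= B(5,1)–A(6,1)≠ B(5,1)–A(6,2)≠ B(5,2)–A(6,2)≠ B(5,2)–B(6,3)= B(5,2)–A(6,1)≠ A(5,5)–A(6,5)= A(5,5)–B(6,6)≠ A(5,5)–B(6,4)≠  → 6/9 unlike.
Row 6: A(6,1)–A(6,2)= A(6,2)–B(6,3)≠ B(6,3)–B(6,4)= B(6,4)–A(6,5)≠ A(6,5)–B(6,6)≠  → 3/5 unlike.
Total adjacent occupied pairs: 44; unlike-type pairs: 23.
23/44 is already in lowest terms.

23/44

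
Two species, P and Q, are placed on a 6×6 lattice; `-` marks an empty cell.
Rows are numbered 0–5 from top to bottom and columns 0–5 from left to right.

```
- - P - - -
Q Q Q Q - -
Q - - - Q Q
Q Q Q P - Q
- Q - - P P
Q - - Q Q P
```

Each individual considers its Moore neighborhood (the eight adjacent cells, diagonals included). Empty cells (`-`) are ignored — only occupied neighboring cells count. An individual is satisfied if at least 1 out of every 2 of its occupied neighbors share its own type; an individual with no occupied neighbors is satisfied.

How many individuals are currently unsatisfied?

3

Row 0: (0,2)P 0/3 not
Row 1: (1,0)Q 2/2 satisfied · (1,1)Q 3/4 satisfied · (1,2)Q 2/3 satisfied · (1,3)Q 2/3 satisfied
Row 2: (2,0)Q 4/4 satisfied · (2,4)Q 3/4 satisfied · (2,5)Q 2/2 satisfied
Row 3: (3,0)Q 3/3 satisfied · (3,1)Q 4/4 satisfied · (3,2)Q 2/3 satisfied · (3,3)P 1/3 not · (3,5)Q 2/4 satisfied
Row 4: (4,1)Q 4/4 satisfied · (4,4)P 3/6 satisfied · (4,5)P 2/4 satisfied
Row 5: (5,0)Q 1/1 satisfied · (5,3)Q 1/2 satisfied · (5,4)Q 1/4 not · (5,5)P 2/3 satisfied
Unsatisfied: (0,2), (3,3), (5,4) — 3 in total.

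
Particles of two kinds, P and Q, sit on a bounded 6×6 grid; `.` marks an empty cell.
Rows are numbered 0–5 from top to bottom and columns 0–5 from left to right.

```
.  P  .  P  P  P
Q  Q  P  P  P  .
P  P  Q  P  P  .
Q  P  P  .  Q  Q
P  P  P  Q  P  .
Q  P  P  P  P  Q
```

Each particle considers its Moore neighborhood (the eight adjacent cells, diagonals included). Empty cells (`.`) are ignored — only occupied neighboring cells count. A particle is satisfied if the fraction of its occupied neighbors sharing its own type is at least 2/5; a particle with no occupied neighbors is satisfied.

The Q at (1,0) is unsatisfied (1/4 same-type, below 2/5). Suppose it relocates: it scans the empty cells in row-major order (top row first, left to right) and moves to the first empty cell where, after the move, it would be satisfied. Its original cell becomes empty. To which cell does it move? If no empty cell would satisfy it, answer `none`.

Vacating (1,0). Empty cells in order:
  (0,0): 1/2 same-type → satisfied — stop here.

(0,0)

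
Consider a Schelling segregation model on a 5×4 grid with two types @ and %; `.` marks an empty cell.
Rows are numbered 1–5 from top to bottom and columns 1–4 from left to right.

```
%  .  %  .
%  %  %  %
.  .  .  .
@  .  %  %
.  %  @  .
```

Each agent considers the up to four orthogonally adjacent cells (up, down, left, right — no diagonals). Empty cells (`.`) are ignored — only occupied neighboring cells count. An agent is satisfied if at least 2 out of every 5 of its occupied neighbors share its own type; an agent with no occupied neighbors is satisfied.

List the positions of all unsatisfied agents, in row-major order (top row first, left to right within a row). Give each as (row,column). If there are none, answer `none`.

(5,2), (5,3)

(1,1)% 1/1 ok
(1,3)% 1/1 ok
(2,1)% 2/2 ok
(2,2)% 2/2 ok
(2,3)% 3/3 ok
(2,4)% 1/1 ok
(4,1)@ 0/0 ok
(4,3)% 1/2 ok
(4,4)% 1/1 ok
(5,2)% 0/1 unhappy
(5,3)@ 0/2 unhappy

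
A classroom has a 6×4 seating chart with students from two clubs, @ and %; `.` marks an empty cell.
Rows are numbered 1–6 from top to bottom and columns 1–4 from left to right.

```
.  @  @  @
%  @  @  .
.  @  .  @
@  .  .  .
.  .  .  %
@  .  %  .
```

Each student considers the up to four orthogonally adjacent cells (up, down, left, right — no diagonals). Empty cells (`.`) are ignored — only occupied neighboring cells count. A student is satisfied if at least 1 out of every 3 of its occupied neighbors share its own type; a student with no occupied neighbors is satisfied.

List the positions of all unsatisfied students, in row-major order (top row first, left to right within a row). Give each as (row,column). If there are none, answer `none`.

(1,2)@ 2/2 ok
(1,3)@ 3/3 ok
(1,4)@ 1/1 ok
(2,1)% 0/1 unhappy
(2,2)@ 3/4 ok
(2,3)@ 2/2 ok
(3,2)@ 1/1 ok
(3,4)@ 0/0 ok
(4,1)@ 0/0 ok
(5,4)% 0/0 ok
(6,1)@ 0/0 ok
(6,3)% 0/0 ok

(2,1)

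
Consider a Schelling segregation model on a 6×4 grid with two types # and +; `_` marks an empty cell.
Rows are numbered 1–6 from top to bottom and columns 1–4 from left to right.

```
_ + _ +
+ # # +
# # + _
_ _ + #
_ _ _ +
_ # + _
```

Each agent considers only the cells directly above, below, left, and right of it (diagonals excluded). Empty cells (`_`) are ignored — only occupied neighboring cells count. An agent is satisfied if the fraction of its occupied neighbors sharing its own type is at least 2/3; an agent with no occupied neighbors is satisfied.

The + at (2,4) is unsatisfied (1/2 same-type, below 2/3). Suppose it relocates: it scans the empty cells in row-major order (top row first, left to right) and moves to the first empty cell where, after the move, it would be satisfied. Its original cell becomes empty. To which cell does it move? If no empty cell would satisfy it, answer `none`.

(1,1)

Vacating (2,4). Empty cells in order:
  (1,1): 2/2 same-type → satisfied — stop here.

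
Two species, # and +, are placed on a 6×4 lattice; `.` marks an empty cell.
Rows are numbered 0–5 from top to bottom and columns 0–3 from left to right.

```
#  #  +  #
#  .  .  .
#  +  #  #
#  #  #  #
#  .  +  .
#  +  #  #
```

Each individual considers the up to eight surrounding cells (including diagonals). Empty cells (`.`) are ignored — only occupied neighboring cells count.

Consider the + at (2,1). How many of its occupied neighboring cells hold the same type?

0

Occupied neighbors of (2,1): (1,0)=#, (2,0)=#, (2,2)=#, (3,0)=#, (3,1)=#, (3,2)=#.
Same type (+): 0 of 6.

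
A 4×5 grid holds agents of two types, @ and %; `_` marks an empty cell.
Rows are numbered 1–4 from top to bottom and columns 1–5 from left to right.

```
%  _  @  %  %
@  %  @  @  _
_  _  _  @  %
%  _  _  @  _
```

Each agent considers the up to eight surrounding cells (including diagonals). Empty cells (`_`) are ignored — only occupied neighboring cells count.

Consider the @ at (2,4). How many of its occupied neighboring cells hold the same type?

3

Occupied neighbors of (2,4): (1,3)=@, (1,4)=%, (1,5)=%, (2,3)=@, (3,4)=@, (3,5)=%.
Same type (@): 3 of 6.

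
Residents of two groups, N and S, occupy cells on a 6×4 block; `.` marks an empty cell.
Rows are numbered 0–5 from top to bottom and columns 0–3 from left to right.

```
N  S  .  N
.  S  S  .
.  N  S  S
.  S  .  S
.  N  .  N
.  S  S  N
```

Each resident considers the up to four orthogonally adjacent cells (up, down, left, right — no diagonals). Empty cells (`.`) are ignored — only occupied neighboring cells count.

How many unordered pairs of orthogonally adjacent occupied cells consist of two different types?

Scan each occupied cell's neighbors to the right and below so each pair is counted once.
From row 0: 1 unlike of 2 pairs (running 1/2).
From row 1: 1 unlike of 3 pairs (running 2/5).
From row 2: 2 unlike of 4 pairs (running 4/9).
From row 3: 2 unlike of 2 pairs (running 6/11).
From row 4: 1 unlike of 2 pairs (running 7/13).
From row 5: 1 unlike of 2 pairs (running 8/15).
Total adjacent occupied pairs: 15; unlike-type pairs: 8.

8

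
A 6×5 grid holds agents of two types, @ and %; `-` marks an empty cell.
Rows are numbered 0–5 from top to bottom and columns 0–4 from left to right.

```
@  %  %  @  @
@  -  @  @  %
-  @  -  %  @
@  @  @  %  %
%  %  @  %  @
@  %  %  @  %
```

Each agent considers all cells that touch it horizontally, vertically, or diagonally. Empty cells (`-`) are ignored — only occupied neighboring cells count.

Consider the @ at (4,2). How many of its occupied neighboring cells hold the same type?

3

Occupied neighbors of (4,2): (3,1)=@, (3,2)=@, (3,3)=%, (4,1)=%, (4,3)=%, (5,1)=%, (5,2)=%, (5,3)=@.
Same type (@): 3 of 8.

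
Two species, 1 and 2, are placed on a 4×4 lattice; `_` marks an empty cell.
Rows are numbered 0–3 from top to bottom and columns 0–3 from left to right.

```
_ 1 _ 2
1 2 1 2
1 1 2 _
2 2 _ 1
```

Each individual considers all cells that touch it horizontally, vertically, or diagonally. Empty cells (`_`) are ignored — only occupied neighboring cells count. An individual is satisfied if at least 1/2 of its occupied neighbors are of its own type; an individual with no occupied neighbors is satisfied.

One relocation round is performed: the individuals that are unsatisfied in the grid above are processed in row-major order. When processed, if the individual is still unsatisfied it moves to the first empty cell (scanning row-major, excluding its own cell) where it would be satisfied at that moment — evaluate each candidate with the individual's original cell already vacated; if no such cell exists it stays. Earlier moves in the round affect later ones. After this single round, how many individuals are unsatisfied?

Initially unsatisfied (in order): (1,1), (1,2), (2,0), (2,1), (3,0), (3,3).
  (1,1) → (0,2).
  (1,2) → (0,0).
  (2,0): now satisfied by earlier moves; stays.
  (2,1) → (1,1).
  (3,0): now satisfied by earlier moves; stays.
  (3,3) → (2,1).
Resulting grid:
1 1 2 2
1 1 _ 2
1 1 2 _
2 2 _ _
Unsatisfied now: (3,0).

1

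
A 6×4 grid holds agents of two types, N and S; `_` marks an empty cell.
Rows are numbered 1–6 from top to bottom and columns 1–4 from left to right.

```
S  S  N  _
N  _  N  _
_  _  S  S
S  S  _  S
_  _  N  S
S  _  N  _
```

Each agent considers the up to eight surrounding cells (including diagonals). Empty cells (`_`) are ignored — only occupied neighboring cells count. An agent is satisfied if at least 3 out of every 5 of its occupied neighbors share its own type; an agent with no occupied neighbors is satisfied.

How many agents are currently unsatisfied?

Row 1: (1,1)S 1/2 ✗ · (1,2)S 1/4 ✗ · (1,3)N 1/2 ✗
Row 2: (2,1)N 0/2 ✗ · (2,3)N 1/4 ✗
Row 3: (3,3)S 3/4 ✓ · (3,4)S 2/3 ✓
Row 4: (4,1)S 1/1 ✓ · (4,2)S 2/3 ✓ · (4,4)S 3/4 ✓
Row 5: (5,3)N 1/4 ✗ · (5,4)S 1/3 ✗
Row 6: (6,1)S 0/0 ✓ · (6,3)N 1/2 ✗
Unsatisfied: (1,1), (1,2), (1,3), (2,1), (2,3), (5,3), (5,4), (6,3) — 8 in total.

8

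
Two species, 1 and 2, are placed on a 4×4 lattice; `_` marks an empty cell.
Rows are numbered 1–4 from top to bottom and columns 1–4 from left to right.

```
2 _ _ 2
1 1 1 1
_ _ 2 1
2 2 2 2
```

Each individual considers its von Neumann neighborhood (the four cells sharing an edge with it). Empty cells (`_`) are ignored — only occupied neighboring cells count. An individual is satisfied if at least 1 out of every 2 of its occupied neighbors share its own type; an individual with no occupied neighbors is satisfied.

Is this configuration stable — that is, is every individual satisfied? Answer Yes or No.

Row 1: (1,1)2 0/1 unhappy · (1,4)2 0/1 unhappy
Row 2: (2,1)1 1/2 ok · (2,2)1 2/2 ok · (2,3)1 2/3 ok · (2,4)1 2/3 ok
Row 3: (3,3)2 1/3 unhappy · (3,4)1 1/3 unhappy
Row 4: (4,1)2 1/1 ok · (4,2)2 2/2 ok · (4,3)2 3/3 ok · (4,4)2 1/2 ok
For instance (1,1) has only 0/1 same-type neighbors, below 1/2.

No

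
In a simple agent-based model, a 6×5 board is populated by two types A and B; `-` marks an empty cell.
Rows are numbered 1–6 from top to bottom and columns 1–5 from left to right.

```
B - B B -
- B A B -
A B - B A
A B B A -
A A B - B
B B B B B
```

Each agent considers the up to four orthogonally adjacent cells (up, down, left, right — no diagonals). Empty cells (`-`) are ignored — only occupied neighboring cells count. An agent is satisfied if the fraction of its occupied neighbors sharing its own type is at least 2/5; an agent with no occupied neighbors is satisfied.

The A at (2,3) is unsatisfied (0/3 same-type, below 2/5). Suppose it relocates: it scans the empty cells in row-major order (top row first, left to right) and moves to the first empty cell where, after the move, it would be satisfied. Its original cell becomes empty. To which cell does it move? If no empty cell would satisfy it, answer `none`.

Vacating (2,3). Empty cells in order:
  (1,2): 0/3 same-type → still unsatisfied.
  (1,5): 0/1 same-type → still unsatisfied.
  (2,1): 1/3 same-type → still unsatisfied.
  (2,5): 1/2 same-type → satisfied — stop here.

(2,5)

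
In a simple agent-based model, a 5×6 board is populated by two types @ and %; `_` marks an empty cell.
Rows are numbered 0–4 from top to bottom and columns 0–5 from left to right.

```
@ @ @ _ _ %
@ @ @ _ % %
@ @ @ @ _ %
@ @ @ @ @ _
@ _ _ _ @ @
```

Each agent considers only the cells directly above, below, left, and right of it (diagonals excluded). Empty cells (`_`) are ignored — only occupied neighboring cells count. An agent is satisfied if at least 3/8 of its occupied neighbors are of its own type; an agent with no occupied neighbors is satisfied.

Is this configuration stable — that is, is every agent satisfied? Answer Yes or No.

(0,0)@ 2/2 ok
(0,1)@ 3/3 ok
(0,2)@ 2/2 ok
(0,5)% 1/1 ok
(1,0)@ 3/3 ok
(1,1)@ 4/4 ok
(1,2)@ 3/3 ok
(1,4)% 1/1 ok
(1,5)% 3/3 ok
(2,0)@ 3/3 ok
(2,1)@ 4/4 ok
(2,2)@ 4/4 ok
(2,3)@ 2/2 ok
(2,5)% 1/1 ok
(3,0)@ 3/3 ok
(3,1)@ 3/3 ok
(3,2)@ 3/3 ok
(3,3)@ 3/3 ok
(3,4)@ 2/2 ok
(4,0)@ 1/1 ok
(4,4)@ 2/2 ok
(4,5)@ 1/1 ok
All meet the threshold, so the configuration is stable.

Yes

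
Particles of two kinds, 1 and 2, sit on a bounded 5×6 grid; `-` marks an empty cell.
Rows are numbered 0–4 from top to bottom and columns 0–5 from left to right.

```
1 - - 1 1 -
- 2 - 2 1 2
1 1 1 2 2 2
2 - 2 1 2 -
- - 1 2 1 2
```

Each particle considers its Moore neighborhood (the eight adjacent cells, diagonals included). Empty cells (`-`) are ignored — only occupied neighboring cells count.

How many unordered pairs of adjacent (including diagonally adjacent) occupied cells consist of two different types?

Scan each occupied cell's neighbors to the right and below (and the two forward diagonals) so each pair is counted once.
From row 0: 4 unlike of 7 pairs (running 4/7).
From row 1: 9 unlike of 13 pairs (running 13/20).
From row 2: 7 unlike of 16 pairs (running 20/36).
From row 3: 5 unlike of 10 pairs (running 25/46).
From row 4: 3 unlike of 3 pairs (running 28/49).
Total adjacent occupied pairs: 49; unlike-type pairs: 28.

28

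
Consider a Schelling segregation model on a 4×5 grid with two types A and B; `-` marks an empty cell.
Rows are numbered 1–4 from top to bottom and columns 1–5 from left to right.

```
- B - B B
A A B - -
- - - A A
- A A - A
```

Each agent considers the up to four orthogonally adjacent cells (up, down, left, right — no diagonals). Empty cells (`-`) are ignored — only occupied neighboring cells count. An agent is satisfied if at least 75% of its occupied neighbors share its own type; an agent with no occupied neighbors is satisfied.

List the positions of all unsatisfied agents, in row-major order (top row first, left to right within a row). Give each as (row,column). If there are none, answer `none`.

(1,2), (2,2), (2,3)

(1,2)B 0/1 not
(1,4)B 1/1 satisfied
(1,5)B 1/1 satisfied
(2,1)A 1/1 satisfied
(2,2)A 1/3 not
(2,3)B 0/1 not
(3,4)A 1/1 satisfied
(3,5)A 2/2 satisfied
(4,2)A 1/1 satisfied
(4,3)A 1/1 satisfied
(4,5)A 1/1 satisfied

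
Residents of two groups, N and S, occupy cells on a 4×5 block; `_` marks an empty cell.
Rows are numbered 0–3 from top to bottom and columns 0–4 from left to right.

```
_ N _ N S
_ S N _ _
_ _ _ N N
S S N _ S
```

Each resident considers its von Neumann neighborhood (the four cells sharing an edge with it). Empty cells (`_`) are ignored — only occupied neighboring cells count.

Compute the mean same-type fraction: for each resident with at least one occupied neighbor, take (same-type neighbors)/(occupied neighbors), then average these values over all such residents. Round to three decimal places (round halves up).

0.273

Row 0: (0,1)N 0/1 · (0,3)N 0/1 · (0,4)S 0/1
Row 1: (1,1)S 0/2 · (1,2)N 0/1
Row 2: (2,3)N 1/1 · (2,4)N 1/2
Row 3: (3,0)S 1/1 · (3,1)S 1/2 · (3,2)N 0/1 · (3,4)S 0/1
Sum over 11 residents: 0/1 + 0/1 + 0/1 + 0/2 + 0/1 + 1/1 + 1/2 + 1/1 + 1/2 + 0/1 + 0/1 = 3; mean = 3 ÷ 11 = 3/11 = 0.272727… → 0.273.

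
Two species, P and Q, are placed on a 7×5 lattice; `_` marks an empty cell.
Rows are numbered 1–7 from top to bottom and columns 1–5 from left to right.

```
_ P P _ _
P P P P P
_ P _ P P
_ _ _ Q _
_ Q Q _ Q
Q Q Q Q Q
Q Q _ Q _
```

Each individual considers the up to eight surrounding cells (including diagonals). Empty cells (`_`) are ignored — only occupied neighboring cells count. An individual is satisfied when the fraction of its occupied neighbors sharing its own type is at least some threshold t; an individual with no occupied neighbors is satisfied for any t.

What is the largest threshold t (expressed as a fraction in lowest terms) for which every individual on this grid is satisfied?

1/2

Row 1: (1,2)P 4/4 · (1,3)P 4/4
Row 2: (2,1)P 3/3 · (2,2)P 5/5 · (2,3)P 6/6 · (2,4)P 5/5 · (2,5)P 3/3
Row 3: (3,2)P 3/3 · (3,4)P 4/5 · (3,5)P 3/4
Row 4: (4,4)Q 2/4
Row 5: (5,2)Q 4/4 · (5,3)Q 5/5 · (5,5)Q 3/3
Row 6: (6,1)Q 4/4 · (6,2)Q 6/6 · (6,3)Q 6/6 · (6,4)Q 5/5 · (6,5)Q 3/3
Row 7: (7,1)Q 3/3 · (7,2)Q 4/4 · (7,4)Q 3/3
The smallest same-type fraction is 2/4 at (4,4), which reduces to 1/2. Any threshold above that leaves this individual unsatisfied.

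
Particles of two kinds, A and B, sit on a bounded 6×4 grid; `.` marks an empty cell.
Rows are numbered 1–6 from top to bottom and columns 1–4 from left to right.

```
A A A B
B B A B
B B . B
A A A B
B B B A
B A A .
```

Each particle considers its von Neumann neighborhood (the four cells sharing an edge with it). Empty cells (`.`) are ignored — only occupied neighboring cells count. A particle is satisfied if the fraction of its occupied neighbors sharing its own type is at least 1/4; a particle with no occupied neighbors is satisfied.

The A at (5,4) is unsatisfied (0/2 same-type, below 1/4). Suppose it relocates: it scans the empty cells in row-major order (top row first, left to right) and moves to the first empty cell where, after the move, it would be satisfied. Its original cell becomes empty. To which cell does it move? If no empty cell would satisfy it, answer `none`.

Vacating (5,4). Empty cells in order:
  (3,3): 2/4 same-type → satisfied — stop here.

(3,3)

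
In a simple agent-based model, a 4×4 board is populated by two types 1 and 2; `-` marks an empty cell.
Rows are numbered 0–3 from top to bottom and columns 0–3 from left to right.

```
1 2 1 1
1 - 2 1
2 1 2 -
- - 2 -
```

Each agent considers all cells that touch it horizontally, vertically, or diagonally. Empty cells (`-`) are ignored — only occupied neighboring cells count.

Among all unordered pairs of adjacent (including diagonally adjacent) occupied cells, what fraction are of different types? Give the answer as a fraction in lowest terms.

3/5

Scan each occupied cell's neighbors to the right and below (and the two forward diagonals) so each pair is counted once.
Row 0: 1(0,0)–2(0,1)≠ 1(0,0)–1(1,0)= 2(0,1)–1(0,2)≠ 2(0,1)–2(1,2)= 2(0,1)–1(1,0)≠ 1(0,2)–1(0,3)= 1(0,2)–2(1,2)≠ 1(0,2)–1(1,3)= 1(0,3)–1(1,3)= 1(0,3)–2(1,2)≠  → 5/10 unlike.
Row 1: 1(1,0)–2(2,0)≠ 1(1,0)–1(2,1)= 2(1,2)–1(1,3)≠ 2(1,2)–2(2,2)= 2(1,2)–1(2,1)≠ 1(1,3)–2(2,2)≠  → 4/6 unlike.
Row 2: 2(2,0)–1(2,1)≠ 1(2,1)–2(2,2)≠ 1(2,1)–2(3,2)≠ 2(2,2)–2(3,2)=  → 3/4 unlike.
Total adjacent occupied pairs: 20; unlike-type pairs: 12.
12/20 reduces to 3/5.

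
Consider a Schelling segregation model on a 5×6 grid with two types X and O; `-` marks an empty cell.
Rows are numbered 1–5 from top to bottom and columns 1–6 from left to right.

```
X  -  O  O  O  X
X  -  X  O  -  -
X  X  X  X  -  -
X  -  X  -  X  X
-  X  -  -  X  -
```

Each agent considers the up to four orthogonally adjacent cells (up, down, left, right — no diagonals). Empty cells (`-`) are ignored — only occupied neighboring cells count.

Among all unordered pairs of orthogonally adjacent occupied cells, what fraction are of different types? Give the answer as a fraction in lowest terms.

4/17

Scan each occupied cell's neighbors to the right and below so each pair is counted once.
From row 1: 2 unlike of 6 pairs (running 2/6).
From row 2: 2 unlike of 4 pairs (running 4/10).
From row 3: 0 unlike of 5 pairs (running 4/15).
From row 4: 0 unlike of 2 pairs (running 4/17).
Total adjacent occupied pairs: 17; unlike-type pairs: 4.
4/17 is already in lowest terms.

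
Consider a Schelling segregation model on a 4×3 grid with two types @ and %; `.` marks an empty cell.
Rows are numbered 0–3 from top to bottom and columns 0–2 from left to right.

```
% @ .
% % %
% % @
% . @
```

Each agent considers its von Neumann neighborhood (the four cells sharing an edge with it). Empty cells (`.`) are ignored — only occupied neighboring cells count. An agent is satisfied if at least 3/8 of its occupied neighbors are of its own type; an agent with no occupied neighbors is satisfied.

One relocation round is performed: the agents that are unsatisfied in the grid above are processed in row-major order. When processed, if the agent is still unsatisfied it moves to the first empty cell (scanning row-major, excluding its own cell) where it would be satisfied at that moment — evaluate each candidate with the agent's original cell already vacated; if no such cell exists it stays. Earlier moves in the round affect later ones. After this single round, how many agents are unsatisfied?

Initially unsatisfied (in order): (0,1), (2,2).
  (0,1): no empty cell satisfies it; stays.
  (2,2) → (0,2).
Resulting grid:
% @ @
% % %
% % .
% . @
Unsatisfied now: (0,1).

1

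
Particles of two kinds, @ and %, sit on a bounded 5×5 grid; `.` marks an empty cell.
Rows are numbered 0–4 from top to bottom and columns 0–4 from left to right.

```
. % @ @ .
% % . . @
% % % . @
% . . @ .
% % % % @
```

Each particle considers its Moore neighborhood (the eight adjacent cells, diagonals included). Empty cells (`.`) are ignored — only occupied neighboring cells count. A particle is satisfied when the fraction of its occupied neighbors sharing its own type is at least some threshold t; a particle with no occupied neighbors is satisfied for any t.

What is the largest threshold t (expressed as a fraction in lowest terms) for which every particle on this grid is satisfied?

(0,1)% 2/3
(0,2)@ 1/3
(0,3)@ 2/2
(1,0)% 4/4
(1,1)% 5/6
(1,4)@ 2/2
(2,0)% 4/4
(2,1)% 5/5
(2,2)% 2/3
(2,4)@ 2/2
(3,0)% 4/4
(3,3)@ 2/5
(4,0)% 2/2
(4,1)% 3/3
(4,2)% 2/3
(4,3)% 1/3
(4,4)@ 1/2
The smallest same-type fraction is 1/3 at (0,2), which reduces to 1/3. Any threshold above that leaves this particle unsatisfied.

1/3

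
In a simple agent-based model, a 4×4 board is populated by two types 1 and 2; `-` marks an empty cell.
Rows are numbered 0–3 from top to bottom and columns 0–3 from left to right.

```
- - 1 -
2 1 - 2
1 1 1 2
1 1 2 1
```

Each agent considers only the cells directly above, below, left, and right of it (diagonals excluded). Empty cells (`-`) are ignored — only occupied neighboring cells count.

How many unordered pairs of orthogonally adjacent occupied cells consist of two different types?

7

Scan each occupied cell's neighbors to the right and below so each pair is counted once.
Row 1: 2(1,0)–1(1,1)≠ 2(1,0)–1(2,0)≠ 1(1,1)–1(2,1)= 2(1,3)–2(2,3)=  → 2/4 unlike.
Row 2: 1(2,0)–1(2,1)= 1(2,0)–1(3,0)= 1(2,1)–1(2,2)= 1(2,1)–1(3,1)= 1(2,2)–2(2,3)≠ 1(2,2)–2(3,2)≠ 2(2,3)–1(3,3)≠  → 3/7 unlike.
Row 3: 1(3,0)–1(3,1)= 1(3,1)–2(3,2)≠ 2(3,2)–1(3,3)≠  → 2/3 unlike.
Total adjacent occupied pairs: 14; unlike-type pairs: 7.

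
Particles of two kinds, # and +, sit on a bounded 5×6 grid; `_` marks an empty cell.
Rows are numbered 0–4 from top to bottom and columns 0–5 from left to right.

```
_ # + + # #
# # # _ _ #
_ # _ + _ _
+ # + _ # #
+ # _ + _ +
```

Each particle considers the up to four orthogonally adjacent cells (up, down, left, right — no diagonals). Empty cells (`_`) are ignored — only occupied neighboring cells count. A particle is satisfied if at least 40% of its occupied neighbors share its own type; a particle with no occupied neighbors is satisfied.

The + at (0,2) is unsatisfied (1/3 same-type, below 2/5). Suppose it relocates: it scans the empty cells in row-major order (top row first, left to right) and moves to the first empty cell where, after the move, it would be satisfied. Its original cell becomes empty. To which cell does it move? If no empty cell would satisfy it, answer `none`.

(1,3)

Vacating (0,2). Empty cells in order:
  (0,0): 0/2 same-type → still unsatisfied.
  (1,3): 2/3 same-type → satisfied — stop here.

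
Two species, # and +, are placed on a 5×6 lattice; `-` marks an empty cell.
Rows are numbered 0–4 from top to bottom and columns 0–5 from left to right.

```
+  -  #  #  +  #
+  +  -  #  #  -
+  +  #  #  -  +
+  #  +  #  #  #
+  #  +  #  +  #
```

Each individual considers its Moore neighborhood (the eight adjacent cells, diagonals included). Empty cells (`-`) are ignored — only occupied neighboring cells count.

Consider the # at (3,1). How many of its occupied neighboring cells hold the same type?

Occupied neighbors of (3,1): (2,0)=+, (2,1)=+, (2,2)=#, (3,0)=+, (3,2)=+, (4,0)=+, (4,1)=#, (4,2)=+.
Same type (#): 2 of 8.

2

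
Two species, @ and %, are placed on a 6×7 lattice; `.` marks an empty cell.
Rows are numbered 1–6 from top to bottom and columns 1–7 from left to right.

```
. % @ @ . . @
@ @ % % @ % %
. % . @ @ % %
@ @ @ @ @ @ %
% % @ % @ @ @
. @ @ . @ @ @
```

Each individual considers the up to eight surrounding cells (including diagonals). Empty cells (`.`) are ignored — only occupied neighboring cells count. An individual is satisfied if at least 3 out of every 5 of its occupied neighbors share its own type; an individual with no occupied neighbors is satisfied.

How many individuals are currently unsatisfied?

Row 1: (1,2)% 1/4 not · (1,3)@ 2/5 not · (1,4)@ 2/4 not · (1,7)@ 0/2 not
Row 2: (2,1)@ 1/3 not · (2,2)@ 2/5 not · (2,3)% 3/7 not · (2,4)% 1/6 not · (2,5)@ 3/6 not · (2,6)% 3/6 not · (2,7)% 3/4 satisfied
Row 3: (3,2)% 1/6 not · (3,4)@ 5/7 satisfied · (3,5)@ 5/8 satisfied · (3,6)% 4/8 not · (3,7)% 4/5 satisfied
Row 4: (4,1)@ 1/4 not · (4,2)@ 3/6 not · (4,3)@ 4/7 not · (4,4)@ 6/7 satisfied · (4,5)@ 6/8 satisfied · (4,6)@ 5/8 satisfied · (4,7)% 2/5 not
Row 5: (5,1)% 1/4 not · (5,2)% 1/7 not · (5,3)@ 5/7 satisfied · (5,4)% 0/7 not · (5,5)@ 6/7 satisfied · (5,6)@ 7/8 satisfied · (5,7)@ 4/5 satisfied
Row 6: (6,2)@ 2/4 not · (6,3)@ 2/4 not · (6,5)@ 3/4 satisfied · (6,6)@ 5/5 satisfied · (6,7)@ 3/3 satisfied
Unsatisfied: (1,2), (1,3), (1,4), (1,7), (2,1), (2,2), (2,3), (2,4), (2,5), (2,6), (3,2), (3,6), (4,1), (4,2), (4,3), (4,7), (5,1), (5,2), (5,4), (6,2), (6,3) — 21 in total.

21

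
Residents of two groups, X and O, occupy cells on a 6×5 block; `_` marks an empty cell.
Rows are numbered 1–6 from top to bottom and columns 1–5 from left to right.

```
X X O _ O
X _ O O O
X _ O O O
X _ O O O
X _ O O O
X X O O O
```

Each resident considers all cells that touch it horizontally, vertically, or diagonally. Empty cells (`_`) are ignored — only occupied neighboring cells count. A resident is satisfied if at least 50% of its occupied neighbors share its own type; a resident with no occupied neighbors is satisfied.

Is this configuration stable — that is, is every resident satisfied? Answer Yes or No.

Row 1: (1,1)X 2/2 ok · (1,2)X 2/4 ok · (1,3)O 2/3 ok · (1,5)O 2/2 ok
Row 2: (2,1)X 3/3 ok · (2,3)O 4/5 ok · (2,4)O 7/7 ok · (2,5)O 4/4 ok
Row 3: (3,1)X 2/2 ok · (3,3)O 5/5 ok · (3,4)O 8/8 ok · (3,5)O 5/5 ok
Row 4: (4,1)X 2/2 ok · (4,3)O 5/5 ok · (4,4)O 8/8 ok · (4,5)O 5/5 ok
Row 5: (5,1)X 3/3 ok · (5,3)O 5/6 ok · (5,4)O 8/8 ok · (5,5)O 5/5 ok
Row 6: (6,1)X 2/2 ok · (6,2)X 2/4 ok · (6,3)O 3/4 ok · (6,4)O 5/5 ok · (6,5)O 3/3 ok
All meet the threshold, so the configuration is stable.

Yes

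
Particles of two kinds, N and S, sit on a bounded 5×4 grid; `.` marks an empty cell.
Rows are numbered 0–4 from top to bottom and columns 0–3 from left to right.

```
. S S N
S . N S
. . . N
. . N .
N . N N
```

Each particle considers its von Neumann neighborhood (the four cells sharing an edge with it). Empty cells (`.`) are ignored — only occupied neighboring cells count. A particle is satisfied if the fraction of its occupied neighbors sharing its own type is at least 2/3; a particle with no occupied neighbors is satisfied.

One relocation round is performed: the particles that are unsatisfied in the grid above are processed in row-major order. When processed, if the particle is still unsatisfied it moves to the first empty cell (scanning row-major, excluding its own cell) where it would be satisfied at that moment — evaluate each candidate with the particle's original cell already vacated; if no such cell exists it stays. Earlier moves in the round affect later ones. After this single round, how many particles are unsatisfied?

Initially unsatisfied (in order): (0,2), (0,3), (1,2), (1,3), (2,3).
  (0,2) → (0,0).
  (0,3) → (2,1).
  (1,2) → (2,2).
  (1,3) → (0,2).
  (2,3): now satisfied by earlier moves; stays.
Resulting grid:
S S S .
S . . .
. N N N
. . N .
N . N N
All satisfied now.

0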